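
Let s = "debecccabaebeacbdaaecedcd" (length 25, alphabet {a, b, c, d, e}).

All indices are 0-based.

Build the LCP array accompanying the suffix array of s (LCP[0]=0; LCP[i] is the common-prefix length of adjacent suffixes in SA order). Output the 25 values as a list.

rank | idx | suffix
   0 |  17 | aaecedcd
   1 |   7 | abaebeacbdaaecedcd
   2 |  13 | acbdaaecedcd
   3 |   9 | aebeacbdaaecedcd
   4 |  18 | aecedcd
   5 |   8 | baebeacbdaaecedcd
   6 |  15 | bdaaecedcd
   7 |  11 | beacbdaaecedcd
   8 |   2 | becccabaebeacbdaaecedcd
   9 |   6 | cabaebeacbdaaecedcd
  10 |  14 | cbdaaecedcd
  11 |   5 | ccabaebeacbdaaecedcd
  12 |   4 | cccabaebeacbdaaecedcd
  13 |  23 | cd
  14 |  20 | cedcd
  15 |  24 | d
  16 |  16 | daaecedcd
  17 |  22 | dcd
  18 |   0 | debecccabaebeacbdaaecedcd
  19 |  12 | eacbdaaecedcd
  20 |  10 | ebeacbdaaecedcd
  21 |   1 | ebecccabaebeacbdaaecedcd
  22 |   3 | ecccabaebeacbdaaecedcd
  23 |  19 | ecedcd
  24 |  21 | edcd

SA = [17, 7, 13, 9, 18, 8, 15, 11, 2, 6, 14, 5, 4, 23, 20, 24, 16, 22, 0, 12, 10, 1, 3, 19, 21]
rank  pair      lcp
   1  s[17:],s[7:]  1  'a'
   2  s[7:],s[13:]  1  'a'
   3  s[13:],s[9:]  1  'a'
   4  s[9:],s[18:]  2  'ae'
   5  s[18:],s[8:]  0  ''
   6  s[8:],s[15:]  1  'b'
   7  s[15:],s[11:]  1  'b'
   8  s[11:],s[2:]  2  'be'
   9  s[2:],s[6:]  0  ''
  10  s[6:],s[14:]  1  'c'
  11  s[14:],s[5:]  1  'c'
  12  s[5:],s[4:]  2  'cc'
  13  s[4:],s[23:]  1  'c'
  14  s[23:],s[20:]  1  'c'
  15  s[20:],s[24:]  0  ''
  16  s[24:],s[16:]  1  'd'
  17  s[16:],s[22:]  1  'd'
  18  s[22:],s[0:]  1  'd'
  19  s[0:],s[12:]  0  ''
  20  s[12:],s[10:]  1  'e'
  21  s[10:],s[1:]  3  'ebe'
  22  s[1:],s[3:]  1  'e'
  23  s[3:],s[19:]  2  'ec'
  24  s[19:],s[21:]  1  'e'

[0, 1, 1, 1, 2, 0, 1, 1, 2, 0, 1, 1, 2, 1, 1, 0, 1, 1, 1, 0, 1, 3, 1, 2, 1]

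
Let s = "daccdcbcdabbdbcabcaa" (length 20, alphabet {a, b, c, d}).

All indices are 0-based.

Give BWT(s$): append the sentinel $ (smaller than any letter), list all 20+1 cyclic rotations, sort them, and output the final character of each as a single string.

rank  rotation               last
    0  $daccdcbcdabbdbcabcaa  a
    1  a$daccdcbcdabbdbcabca  a
    2  aa$daccdcbcdabbdbcabc  c
    3  abbdbcabcaa$daccdcbcd  d
    4  abcaa$daccdcbcdabbdbc  c
    5  accdcbcdabbdbcabcaa$d  d
    6  bbdbcabcaa$daccdcbcda  a
    7  bcaa$daccdcbcdabbdbca  a
    8  bcabcaa$daccdcbcdabbd  d
    9  bcdabbdbcabcaa$daccdc  c
   10  bdbcabcaa$daccdcbcdab  b
   11  caa$daccdcbcdabbdbcab  b
   12  cabcaa$daccdcbcdabbdb  b
   13  cbcdabbdbcabcaa$daccd  d
   14  ccdcbcdabbdbcabcaa$da  a
   15  cdabbdbcabcaa$daccdcb  b
   16  cdcbcdabbdbcabcaa$dac  c
   17  dabbdbcabcaa$daccdcbc  c
   18  daccdcbcdabbdbcabcaa$  $
   19  dbcabcaa$daccdcbcdabb  b
   20  dcbcdabbdbcabcaa$dacc  c

aacdcdaadcbbbdabcc$bc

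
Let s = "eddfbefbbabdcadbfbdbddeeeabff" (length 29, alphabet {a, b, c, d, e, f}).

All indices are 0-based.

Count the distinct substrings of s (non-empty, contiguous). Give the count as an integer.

403

rank→(start, suffix):
  0 → (9, 'abdcadbfbdbddeeeabff')
  1 → (25, 'abff')
  2 → (13, 'adbfbdbddeeeabff')
  3 → (8, 'babdcadbfbdbddeeeabff')
  4 → (7, 'bbabdcadbfbdbddeeeabff')
  5 → (17, 'bdbddeeeabff')
  6 → (10, 'bdcadbfbdbddeeeabff')
  7 → (19, 'bddeeeabff')
  8 → (4, 'befbbabdcadbfbdbddeeeabff')
  9 → (15, 'bfbdbddeeeabff')
  10 → (26, 'bff')
  11 → (12, 'cadbfbdbddeeeabff')
  12 → (18, 'dbddeeeabff')
  13 → (14, 'dbfbdbddeeeabff')
  14 → (11, 'dcadbfbdbddeeeabff')
  15 → (20, 'ddeeeabff')
  16 → (1, 'ddfbefbbabdcadbfbdbddeeeabff')
  17 → (21, 'deeeabff')
  18 → (2, 'dfbefbbabdcadbfbdbddeeeabff')
  19 → (24, 'eabff')
  20 → (0, 'eddfbefbbabdcadbfbdbddeeeabff')
  21 → (23, 'eeabff')
  22 → (22, 'eeeabff')
  23 → (5, 'efbbabdcadbfbdbddeeeabff')
  24 → (28, 'f')
  25 → (6, 'fbbabdcadbfbdbddeeeabff')
  26 → (16, 'fbdbddeeeabff')
  27 → (3, 'fbefbbabdcadbfbdbddeeeabff')
  28 → (27, 'ff')

SA = [9, 25, 13, 8, 7, 17, 10, 19, 4, 15, 26, 12, 18, 14, 11, 20, 1, 21, 2, 24, 0, 23, 22, 5, 28, 6, 16, 3, 27]
rank  pair      lcp
   1  s[9:],s[25:]  2  'ab'
   2  s[25:],s[13:]  1  'a'
   3  s[13:],s[8:]  0  ''
   4  s[8:],s[7:]  1  'b'
   5  s[7:],s[17:]  1  'b'
   6  s[17:],s[10:]  2  'bd'
   7  s[10:],s[19:]  2  'bd'
   8  s[19:],s[4:]  1  'b'
   9  s[4:],s[15:]  1  'b'
  10  s[15:],s[26:]  2  'bf'
  11  s[26:],s[12:]  0  ''
  12  s[12:],s[18:]  0  ''
  13  s[18:],s[14:]  2  'db'
  14  s[14:],s[11:]  1  'd'
  15  s[11:],s[20:]  1  'd'
  16  s[20:],s[1:]  2  'dd'
  17  s[1:],s[21:]  1  'd'
  18  s[21:],s[2:]  1  'd'
  19  s[2:],s[24:]  0  ''
  20  s[24:],s[0:]  1  'e'
  21  s[0:],s[23:]  1  'e'
  22  s[23:],s[22:]  2  'ee'
  23  s[22:],s[5:]  1  'e'
  24  s[5:],s[28:]  0  ''
  25  s[28:],s[6:]  1  'f'
  26  s[6:],s[16:]  2  'fb'
  27  s[16:],s[3:]  2  'fb'
  28  s[3:],s[27:]  1  'f'

n(n+1)/2 = 29·30/2 = 435
Σ LCP = 0 + 2 + 1 + 0 + 1 + 1 + 2 + 2 + 1 + 1 + 2 + 0 + 0 + 2 + 1 + 1 + 2 + 1 + 1 + 0 + 1 + 1 + 2 + 1 + 0 + 1 + 2 + 2 + 1 = 32
distinct = 435 − 32 = 403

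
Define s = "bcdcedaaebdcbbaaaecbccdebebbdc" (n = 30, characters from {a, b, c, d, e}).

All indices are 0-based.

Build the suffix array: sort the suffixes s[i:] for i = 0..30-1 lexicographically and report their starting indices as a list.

[14, 6, 15, 7, 16, 13, 12, 26, 19, 0, 27, 9, 24, 29, 11, 18, 20, 1, 21, 3, 5, 28, 10, 2, 22, 25, 8, 23, 17, 4]

sorted suffixes:
  #0 SA[0]=14  'aaaecbccdebebbdc'
  #1 SA[1]=6  'aaebdcbbaaaecbccdebebbdc'
  #2 SA[2]=15  'aaecbccdebebbdc'
  #3 SA[3]=7  'aebdcbbaaaecbccdebebbdc'
  #4 SA[4]=16  'aecbccdebebbdc'
  #5 SA[5]=13  'baaaecbccdebebbdc'
  #6 SA[6]=12  'bbaaaecbccdebebbdc'
  #7 SA[7]=26  'bbdc'
  #8 SA[8]=19  'bccdebebbdc'
  #9 SA[9]=0  'bcdcedaaebdcbbaaaecbccdebebbdc'
  #10 SA[10]=27  'bdc'
  #11 SA[11]=9  'bdcbbaaaecbccdebebbdc'
  #12 SA[12]=24  'bebbdc'
  #13 SA[13]=29  'c'
  #14 SA[14]=11  'cbbaaaecbccdebebbdc'
  #15 SA[15]=18  'cbccdebebbdc'
  #16 SA[16]=20  'ccdebebbdc'
  #17 SA[17]=1  'cdcedaaebdcbbaaaecbccdebebbdc'
  #18 SA[18]=21  'cdebebbdc'
  #19 SA[19]=3  'cedaaebdcbbaaaecbccdebebbdc'
  #20 SA[20]=5  'daaebdcbbaaaecbccdebebbdc'
  #21 SA[21]=28  'dc'
  #22 SA[22]=10  'dcbbaaaecbccdebebbdc'
  #23 SA[23]=2  'dcedaaebdcbbaaaecbccdebebbdc'
  #24 SA[24]=22  'debebbdc'
  #25 SA[25]=25  'ebbdc'
  #26 SA[26]=8  'ebdcbbaaaecbccdebebbdc'
  #27 SA[27]=23  'ebebbdc'
  #28 SA[28]=17  'ecbccdebebbdc'
  #29 SA[29]=4  'edaaebdcbbaaaecbccdebebbdc'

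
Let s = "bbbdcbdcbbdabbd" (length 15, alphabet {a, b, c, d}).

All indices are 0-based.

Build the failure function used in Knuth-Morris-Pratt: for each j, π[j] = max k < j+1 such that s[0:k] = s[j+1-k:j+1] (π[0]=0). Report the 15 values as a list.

π[0] = 0
j=1 s[j]='b': π[1]=1 (border 'b')
j=2 s[j]='b': π[2]=2 (border 'bb')
j=3 s[j]='d': k: 2→1→0; π[3]=0 (border '')
j=4 s[j]='c': π[4]=0 (border '')
j=5 s[j]='b': π[5]=1 (border 'b')
j=6 s[j]='d': k: 1→0; π[6]=0 (border '')
j=7 s[j]='c': π[7]=0 (border '')
j=8 s[j]='b': π[8]=1 (border 'b')
j=9 s[j]='b': π[9]=2 (border 'bb')
j=10 s[j]='d': k: 2→1→0; π[10]=0 (border '')
j=11 s[j]='a': π[11]=0 (border '')
j=12 s[j]='b': π[12]=1 (border 'b')
j=13 s[j]='b': π[13]=2 (border 'bb')
j=14 s[j]='d': k: 2→1→0; π[14]=0 (border '')

[0, 1, 2, 0, 0, 1, 0, 0, 1, 2, 0, 0, 1, 2, 0]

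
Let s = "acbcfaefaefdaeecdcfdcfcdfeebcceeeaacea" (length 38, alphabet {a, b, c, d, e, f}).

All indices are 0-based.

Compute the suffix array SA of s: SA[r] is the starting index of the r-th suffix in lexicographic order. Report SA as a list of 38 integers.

rank | idx | suffix
   0 |  37 | a
   1 |  33 | aacea
   2 |   0 | acbcfaefaefdaeecdcfdcfcdfeebcceeeaacea
   3 |  34 | acea
   4 |  12 | aeecdcfdcfcdfeebcceeeaacea
   5 |   5 | aefaefdaeecdcfdcfcdfeebcceeeaacea
   6 |   8 | aefdaeecdcfdcfcdfeebcceeeaacea
   7 |  27 | bcceeeaacea
   8 |   2 | bcfaefaefdaeecdcfdcfcdfeebcceeeaacea
   9 |   1 | cbcfaefaefdaeecdcfdcfcdfeebcceeeaacea
  10 |  28 | cceeeaacea
  11 |  15 | cdcfdcfcdfeebcceeeaacea
  12 |  22 | cdfeebcceeeaacea
  13 |  35 | cea
  14 |  29 | ceeeaacea
  15 |   3 | cfaefaefdaeecdcfdcfcdfeebcceeeaacea
  16 |  20 | cfcdfeebcceeeaacea
  17 |  17 | cfdcfcdfeebcceeeaacea
  18 |  11 | daeecdcfdcfcdfeebcceeeaacea
  19 |  19 | dcfcdfeebcceeeaacea
  20 |  16 | dcfdcfcdfeebcceeeaacea
  21 |  23 | dfeebcceeeaacea
  22 |  36 | ea
  23 |  32 | eaacea
  24 |  26 | ebcceeeaacea
  25 |  14 | ecdcfdcfcdfeebcceeeaacea
  26 |  31 | eeaacea
  27 |  25 | eebcceeeaacea
  28 |  13 | eecdcfdcfcdfeebcceeeaacea
  29 |  30 | eeeaacea
  30 |   6 | efaefdaeecdcfdcfcdfeebcceeeaacea
  31 |   9 | efdaeecdcfdcfcdfeebcceeeaacea
  32 |   4 | faefaefdaeecdcfdcfcdfeebcceeeaacea
  33 |   7 | faefdaeecdcfdcfcdfeebcceeeaacea
  34 |  21 | fcdfeebcceeeaacea
  35 |  10 | fdaeecdcfdcfcdfeebcceeeaacea
  36 |  18 | fdcfcdfeebcceeeaacea
  37 |  24 | feebcceeeaacea

[37, 33, 0, 34, 12, 5, 8, 27, 2, 1, 28, 15, 22, 35, 29, 3, 20, 17, 11, 19, 16, 23, 36, 32, 26, 14, 31, 25, 13, 30, 6, 9, 4, 7, 21, 10, 18, 24]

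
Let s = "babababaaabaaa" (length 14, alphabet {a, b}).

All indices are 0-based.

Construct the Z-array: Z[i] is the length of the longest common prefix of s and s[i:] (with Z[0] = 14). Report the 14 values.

[14, 0, 6, 0, 4, 0, 2, 0, 0, 0, 2, 0, 0, 0]

Z[0]=14
i=1: fresh scan; Z[1]=0
i=2: fresh scan; Z[2]=6 extend→box=[2,8)
i=3: min(r-i=5, Z[1]=0)=0; Z[3]=0
i=4: min(r-i=4, Z[2]=6)=4; Z[4]=4
i=5: min(r-i=3, Z[3]=0)=0; Z[5]=0
i=6: min(r-i=2, Z[4]=4)=2; Z[6]=2
i=7: min(r-i=1, Z[5]=0)=0; Z[7]=0
i=8: fresh scan; Z[8]=0
i=9: fresh scan; Z[9]=0
i=10: fresh scan; Z[10]=2 extend→box=[10,12)
i=11: min(r-i=1, Z[1]=0)=0; Z[11]=0
i=12: fresh scan; Z[12]=0
i=13: fresh scan; Z[13]=0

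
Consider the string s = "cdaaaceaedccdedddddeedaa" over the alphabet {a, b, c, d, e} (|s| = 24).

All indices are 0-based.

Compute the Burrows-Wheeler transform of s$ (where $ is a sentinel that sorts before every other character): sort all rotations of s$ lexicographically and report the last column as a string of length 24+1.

aaddaaed$caeceedddcdceadd

rank  rotation                   last
    0  $cdaaaceaedccdedddddeedaa  a
    1  a$cdaaaceaedccdedddddeeda  a
    2  aa$cdaaaceaedccdedddddeed  d
    3  aaaceaedccdedddddeedaa$cd  d
    4  aaceaedccdedddddeedaa$cda  a
    5  aceaedccdedddddeedaa$cdaa  a
    6  aedccdedddddeedaa$cdaaace  e
    7  ccdedddddeedaa$cdaaaceaed  d
    8  cdaaaceaedccdedddddeedaa$  $
    9  cdedddddeedaa$cdaaaceaedc  c
   10  ceaedccdedddddeedaa$cdaaa  a
   11  daa$cdaaaceaedccdedddddee  e
   12  daaaceaedccdedddddeedaa$c  c
   13  dccdedddddeedaa$cdaaaceae  e
   14  dddddeedaa$cdaaaceaedccde  e
   15  ddddeedaa$cdaaaceaedccded  d
   16  dddeedaa$cdaaaceaedccdedd  d
   17  ddeedaa$cdaaaceaedccdeddd  d
   18  dedddddeedaa$cdaaaceaedcc  c
   19  deedaa$cdaaaceaedccdedddd  d
   20  eaedccdedddddeedaa$cdaaac  c
   21  edaa$cdaaaceaedccdeddddde  e
   22  edccdedddddeedaa$cdaaacea  a
   23  edddddeedaa$cdaaaceaedccd  d
   24  eedaa$cdaaaceaedccdeddddd  d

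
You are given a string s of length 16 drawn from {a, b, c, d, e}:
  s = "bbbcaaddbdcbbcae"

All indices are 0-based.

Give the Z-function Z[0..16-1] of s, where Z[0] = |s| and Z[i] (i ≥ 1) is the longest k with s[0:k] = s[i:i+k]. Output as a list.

[16, 2, 1, 0, 0, 0, 0, 0, 1, 0, 0, 2, 1, 0, 0, 0]

Z[0]=16
i=1: i≥r, start 0; Z[1]=2 grow→box=[1,3)
i=2: min(r-i=1, Z[1]=2)=1; Z[2]=1
i=3: i≥r, start 0; Z[3]=0
i=4: i≥r, start 0; Z[4]=0
i=5: i≥r, start 0; Z[5]=0
i=6: i≥r, start 0; Z[6]=0
i=7: i≥r, start 0; Z[7]=0
i=8: i≥r, start 0; Z[8]=1 grow→box=[8,9)
i=9: i≥r, start 0; Z[9]=0
i=10: i≥r, start 0; Z[10]=0
i=11: i≥r, start 0; Z[11]=2 grow→box=[11,13)
i=12: min(r-i=1, Z[1]=2)=1; Z[12]=1
i=13: i≥r, start 0; Z[13]=0
i=14: i≥r, start 0; Z[14]=0
i=15: i≥r, start 0; Z[15]=0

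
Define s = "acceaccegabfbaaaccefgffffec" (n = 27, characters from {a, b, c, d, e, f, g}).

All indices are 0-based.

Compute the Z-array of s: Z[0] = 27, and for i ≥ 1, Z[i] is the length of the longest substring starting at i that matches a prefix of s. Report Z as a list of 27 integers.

[27, 0, 0, 0, 4, 0, 0, 0, 0, 1, 0, 0, 0, 1, 1, 4, 0, 0, 0, 0, 0, 0, 0, 0, 0, 0, 0]

Z[0]=27
i=1: outside box; Z[1]=0
i=2: outside box; Z[2]=0
i=3: outside box; Z[3]=0
i=4: outside box; Z[4]=4 grow→box=[4,8)
i=5: min(r-i=3, Z[1]=0)=0; Z[5]=0
i=6: min(r-i=2, Z[2]=0)=0; Z[6]=0
i=7: min(r-i=1, Z[3]=0)=0; Z[7]=0
i=8: outside box; Z[8]=0
i=9: outside box; Z[9]=1 grow→box=[9,10)
i=10: outside box; Z[10]=0
i=11: outside box; Z[11]=0
i=12: outside box; Z[12]=0
i=13: outside box; Z[13]=1 grow→box=[13,14)
i=14: outside box; Z[14]=1 grow→box=[14,15)
i=15: outside box; Z[15]=4 grow→box=[15,19)
i=16: min(r-i=3, Z[1]=0)=0; Z[16]=0
i=17: min(r-i=2, Z[2]=0)=0; Z[17]=0
i=18: min(r-i=1, Z[3]=0)=0; Z[18]=0
i=19: outside box; Z[19]=0
i=20: outside box; Z[20]=0
i=21: outside box; Z[21]=0
i=22: outside box; Z[22]=0
i=23: outside box; Z[23]=0
i=24: outside box; Z[24]=0
i=25: outside box; Z[25]=0
i=26: outside box; Z[26]=0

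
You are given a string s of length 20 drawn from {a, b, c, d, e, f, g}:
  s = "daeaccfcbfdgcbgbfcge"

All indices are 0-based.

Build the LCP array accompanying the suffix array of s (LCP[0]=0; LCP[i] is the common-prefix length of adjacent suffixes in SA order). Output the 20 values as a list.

rank→(start, suffix):
  0 → (3, 'accfcbfdgcbgbfcge')
  1 → (1, 'aeaccfcbfdgcbgbfcge')
  2 → (15, 'bfcge')
  3 → (8, 'bfdgcbgbfcge')
  4 → (13, 'bgbfcge')
  5 → (7, 'cbfdgcbgbfcge')
  6 → (12, 'cbgbfcge')
  7 → (4, 'ccfcbfdgcbgbfcge')
  8 → (5, 'cfcbfdgcbgbfcge')
  9 → (17, 'cge')
  10 → (0, 'daeaccfcbfdgcbgbfcge')
  11 → (10, 'dgcbgbfcge')
  12 → (19, 'e')
  13 → (2, 'eaccfcbfdgcbgbfcge')
  14 → (6, 'fcbfdgcbgbfcge')
  15 → (16, 'fcge')
  16 → (9, 'fdgcbgbfcge')
  17 → (14, 'gbfcge')
  18 → (11, 'gcbgbfcge')
  19 → (18, 'ge')

SA = [3, 1, 15, 8, 13, 7, 12, 4, 5, 17, 0, 10, 19, 2, 6, 16, 9, 14, 11, 18]
[i] adj suffixes → lcp
  [1] 3/1 → 1 ('a')
  [2] 1/15 → 0 ('')
  [3] 15/8 → 2 ('bf')
  [4] 8/13 → 1 ('b')
  [5] 13/7 → 0 ('')
  [6] 7/12 → 2 ('cb')
  [7] 12/4 → 1 ('c')
  [8] 4/5 → 1 ('c')
  [9] 5/17 → 1 ('c')
  [10] 17/0 → 0 ('')
  [11] 0/10 → 1 ('d')
  [12] 10/19 → 0 ('')
  [13] 19/2 → 1 ('e')
  [14] 2/6 → 0 ('')
  [15] 6/16 → 2 ('fc')
  [16] 16/9 → 1 ('f')
  [17] 9/14 → 0 ('')
  [18] 14/11 → 1 ('g')
  [19] 11/18 → 1 ('g')

[0, 1, 0, 2, 1, 0, 2, 1, 1, 1, 0, 1, 0, 1, 0, 2, 1, 0, 1, 1]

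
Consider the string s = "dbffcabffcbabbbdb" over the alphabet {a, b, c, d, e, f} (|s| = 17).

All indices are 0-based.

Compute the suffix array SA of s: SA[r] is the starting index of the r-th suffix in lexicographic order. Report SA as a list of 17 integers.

sorted suffixes:
  #0 SA[0]=11  'abbbdb'
  #1 SA[1]=5  'abffcbabbbdb'
  #2 SA[2]=16  'b'
  #3 SA[3]=10  'babbbdb'
  #4 SA[4]=12  'bbbdb'
  #5 SA[5]=13  'bbdb'
  #6 SA[6]=14  'bdb'
  #7 SA[7]=1  'bffcabffcbabbbdb'
  #8 SA[8]=6  'bffcbabbbdb'
  #9 SA[9]=4  'cabffcbabbbdb'
  #10 SA[10]=9  'cbabbbdb'
  #11 SA[11]=15  'db'
  #12 SA[12]=0  'dbffcabffcbabbbdb'
  #13 SA[13]=3  'fcabffcbabbbdb'
  #14 SA[14]=8  'fcbabbbdb'
  #15 SA[15]=2  'ffcabffcbabbbdb'
  #16 SA[16]=7  'ffcbabbbdb'

[11, 5, 16, 10, 12, 13, 14, 1, 6, 4, 9, 15, 0, 3, 8, 2, 7]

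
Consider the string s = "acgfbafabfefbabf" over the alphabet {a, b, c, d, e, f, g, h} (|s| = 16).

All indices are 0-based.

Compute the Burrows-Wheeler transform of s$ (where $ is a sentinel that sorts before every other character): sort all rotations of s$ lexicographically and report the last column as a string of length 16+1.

fbf$bffaaafbaegbc

rank  rotation           last
    0  $acgfbafabfefbabf  f
    1  abf$acgfbafabfefb  b
    2  abfefbabf$acgfbaf  f
    3  acgfbafabfefbabf$  $
    4  afabfefbabf$acgfb  b
    5  babf$acgfbafabfef  f
    6  bafabfefbabf$acgf  f
    7  bf$acgfbafabfefba  a
    8  bfefbabf$acgfbafa  a
    9  cgfbafabfefbabf$a  a
   10  efbabf$acgfbafabf  f
   11  f$acgfbafabfefbab  b
   12  fabfefbabf$acgfba  a
   13  fbabf$acgfbafabfe  e
   14  fbafabfefbabf$acg  g
   15  fefbabf$acgfbafab  b
   16  gfbafabfefbabf$ac  c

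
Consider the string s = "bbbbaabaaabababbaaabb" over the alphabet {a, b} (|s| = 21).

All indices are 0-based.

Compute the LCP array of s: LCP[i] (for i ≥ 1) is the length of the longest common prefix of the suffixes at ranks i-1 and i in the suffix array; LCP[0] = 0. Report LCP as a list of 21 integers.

rank | idx | suffix
   0 |   7 | aaabababbaaabb
   1 |  16 | aaabb
   2 |   4 | aabaaabababbaaabb
   3 |   8 | aabababbaaabb
   4 |  17 | aabb
   5 |   5 | abaaabababbaaabb
   6 |   9 | abababbaaabb
   7 |  11 | ababbaaabb
   8 |  18 | abb
   9 |  13 | abbaaabb
  10 |  20 | b
  11 |   6 | baaabababbaaabb
  12 |  15 | baaabb
  13 |   3 | baabaaabababbaaabb
  14 |  10 | bababbaaabb
  15 |  12 | babbaaabb
  16 |  19 | bb
  17 |  14 | bbaaabb
  18 |   2 | bbaabaaabababbaaabb
  19 |   1 | bbbaabaaabababbaaabb
  20 |   0 | bbbbaabaaabababbaaabb

SA = [7, 16, 4, 8, 17, 5, 9, 11, 18, 13, 20, 6, 15, 3, 10, 12, 19, 14, 2, 1, 0]
i: (SA[i-1],SA[i]) lcp shared
  1: (7,16) 4 'aaab'
  2: (16,4) 2 'aa'
  3: (4,8) 4 'aaba'
  4: (8,17) 3 'aab'
  5: (17,5) 1 'a'
  6: (5,9) 3 'aba'
  7: (9,11) 4 'abab'
  8: (11,18) 2 'ab'
  9: (18,13) 3 'abb'
  10: (13,20) 0 ''
  11: (20,6) 1 'b'
  12: (6,15) 5 'baaab'
  13: (15,3) 3 'baa'
  14: (3,10) 2 'ba'
  15: (10,12) 3 'bab'
  16: (12,19) 1 'b'
  17: (19,14) 2 'bb'
  18: (14,2) 4 'bbaa'
  19: (2,1) 2 'bb'
  20: (1,0) 3 'bbb'

[0, 4, 2, 4, 3, 1, 3, 4, 2, 3, 0, 1, 5, 3, 2, 3, 1, 2, 4, 2, 3]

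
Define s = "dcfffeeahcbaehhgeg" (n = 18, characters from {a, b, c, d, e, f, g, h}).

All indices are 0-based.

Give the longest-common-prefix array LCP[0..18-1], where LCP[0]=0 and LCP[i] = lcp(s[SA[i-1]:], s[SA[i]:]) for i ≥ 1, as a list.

[0, 1, 0, 0, 1, 0, 0, 1, 1, 1, 0, 1, 2, 0, 1, 0, 1, 1]

sorted suffixes:
  #0 SA[0]=11  'aehhgeg'
  #1 SA[1]=7  'ahcbaehhgeg'
  #2 SA[2]=10  'baehhgeg'
  #3 SA[3]=9  'cbaehhgeg'
  #4 SA[4]=1  'cfffeeahcbaehhgeg'
  #5 SA[5]=0  'dcfffeeahcbaehhgeg'
  #6 SA[6]=6  'eahcbaehhgeg'
  #7 SA[7]=5  'eeahcbaehhgeg'
  #8 SA[8]=16  'eg'
  #9 SA[9]=12  'ehhgeg'
  #10 SA[10]=4  'feeahcbaehhgeg'
  #11 SA[11]=3  'ffeeahcbaehhgeg'
  #12 SA[12]=2  'fffeeahcbaehhgeg'
  #13 SA[13]=17  'g'
  #14 SA[14]=15  'geg'
  #15 SA[15]=8  'hcbaehhgeg'
  #16 SA[16]=14  'hgeg'
  #17 SA[17]=13  'hhgeg'

SA = [11, 7, 10, 9, 1, 0, 6, 5, 16, 12, 4, 3, 2, 17, 15, 8, 14, 13]
rank  pair      lcp
   1  s[11:],s[7:]  1  'a'
   2  s[7:],s[10:]  0  ''
   3  s[10:],s[9:]  0  ''
   4  s[9:],s[1:]  1  'c'
   5  s[1:],s[0:]  0  ''
   6  s[0:],s[6:]  0  ''
   7  s[6:],s[5:]  1  'e'
   8  s[5:],s[16:]  1  'e'
   9  s[16:],s[12:]  1  'e'
  10  s[12:],s[4:]  0  ''
  11  s[4:],s[3:]  1  'f'
  12  s[3:],s[2:]  2  'ff'
  13  s[2:],s[17:]  0  ''
  14  s[17:],s[15:]  1  'g'
  15  s[15:],s[8:]  0  ''
  16  s[8:],s[14:]  1  'h'
  17  s[14:],s[13:]  1  'h'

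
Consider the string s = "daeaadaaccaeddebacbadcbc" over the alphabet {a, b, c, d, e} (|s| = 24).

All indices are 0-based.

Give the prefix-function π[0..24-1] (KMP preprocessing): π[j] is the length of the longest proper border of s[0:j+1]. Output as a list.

π[0] = 0
j=1 s[j]='a': π[1]=0 (border '')
j=2 s[j]='e': π[2]=0 (border '')
j=3 s[j]='a': π[3]=0 (border '')
j=4 s[j]='a': π[4]=0 (border '')
j=5 s[j]='d': π[5]=1 (border 'd')
j=6 s[j]='a': π[6]=2 (border 'da')
j=7 s[j]='a': k: 2→0; π[7]=0 (border '')
j=8 s[j]='c': π[8]=0 (border '')
j=9 s[j]='c': π[9]=0 (border '')
j=10 s[j]='a': π[10]=0 (border '')
j=11 s[j]='e': π[11]=0 (border '')
j=12 s[j]='d': π[12]=1 (border 'd')
j=13 s[j]='d': k: 1→0; π[13]=1 (border 'd')
j=14 s[j]='e': k: 1→0; π[14]=0 (border '')
j=15 s[j]='b': π[15]=0 (border '')
j=16 s[j]='a': π[16]=0 (border '')
j=17 s[j]='c': π[17]=0 (border '')
j=18 s[j]='b': π[18]=0 (border '')
j=19 s[j]='a': π[19]=0 (border '')
j=20 s[j]='d': π[20]=1 (border 'd')
j=21 s[j]='c': k: 1→0; π[21]=0 (border '')
j=22 s[j]='b': π[22]=0 (border '')
j=23 s[j]='c': π[23]=0 (border '')

[0, 0, 0, 0, 0, 1, 2, 0, 0, 0, 0, 0, 1, 1, 0, 0, 0, 0, 0, 0, 1, 0, 0, 0]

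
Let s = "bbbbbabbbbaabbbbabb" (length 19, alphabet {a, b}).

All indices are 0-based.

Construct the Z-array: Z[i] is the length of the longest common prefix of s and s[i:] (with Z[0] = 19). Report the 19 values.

Z[0]=19
i=1: i≥r, start 0; Z[1]=4 grow→box=[1,5)
i=2: min(r-i=3, Z[1]=4)=3; Z[2]=3
i=3: min(r-i=2, Z[2]=3)=2; Z[3]=2
i=4: min(r-i=1, Z[3]=2)=1; Z[4]=1
i=5: i≥r, start 0; Z[5]=0
i=6: i≥r, start 0; Z[6]=4 grow→box=[6,10)
i=7: min(r-i=3, Z[1]=4)=3; Z[7]=3
i=8: min(r-i=2, Z[2]=3)=2; Z[8]=2
i=9: min(r-i=1, Z[3]=2)=1; Z[9]=1
i=10: i≥r, start 0; Z[10]=0
i=11: i≥r, start 0; Z[11]=0
i=12: i≥r, start 0; Z[12]=4 grow→box=[12,16)
i=13: min(r-i=3, Z[1]=4)=3; Z[13]=3
i=14: min(r-i=2, Z[2]=3)=2; Z[14]=2
i=15: min(r-i=1, Z[3]=2)=1; Z[15]=1
i=16: i≥r, start 0; Z[16]=0
i=17: i≥r, start 0; Z[17]=2 grow→box=[17,19)
i=18: min(r-i=1, Z[1]=4)=1; Z[18]=1

[19, 4, 3, 2, 1, 0, 4, 3, 2, 1, 0, 0, 4, 3, 2, 1, 0, 2, 1]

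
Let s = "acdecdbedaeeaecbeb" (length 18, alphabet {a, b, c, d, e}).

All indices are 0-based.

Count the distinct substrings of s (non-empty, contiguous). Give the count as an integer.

154

sorted suffixes:
  #0 SA[0]=0  'acdecdbedaeeaecbeb'
  #1 SA[1]=12  'aecbeb'
  #2 SA[2]=9  'aeeaecbeb'
  #3 SA[3]=17  'b'
  #4 SA[4]=15  'beb'
  #5 SA[5]=6  'bedaeeaecbeb'
  #6 SA[6]=14  'cbeb'
  #7 SA[7]=4  'cdbedaeeaecbeb'
  #8 SA[8]=1  'cdecdbedaeeaecbeb'
  #9 SA[9]=8  'daeeaecbeb'
  #10 SA[10]=5  'dbedaeeaecbeb'
  #11 SA[11]=2  'decdbedaeeaecbeb'
  #12 SA[12]=11  'eaecbeb'
  #13 SA[13]=16  'eb'
  #14 SA[14]=13  'ecbeb'
  #15 SA[15]=3  'ecdbedaeeaecbeb'
  #16 SA[16]=7  'edaeeaecbeb'
  #17 SA[17]=10  'eeaecbeb'

SA = [0, 12, 9, 17, 15, 6, 14, 4, 1, 8, 5, 2, 11, 16, 13, 3, 7, 10]
i: (SA[i-1],SA[i]) lcp shared
  1: (0,12) 1 'a'
  2: (12,9) 2 'ae'
  3: (9,17) 0 ''
  4: (17,15) 1 'b'
  5: (15,6) 2 'be'
  6: (6,14) 0 ''
  7: (14,4) 1 'c'
  8: (4,1) 2 'cd'
  9: (1,8) 0 ''
  10: (8,5) 1 'd'
  11: (5,2) 1 'd'
  12: (2,11) 0 ''
  13: (11,16) 1 'e'
  14: (16,13) 1 'e'
  15: (13,3) 2 'ec'
  16: (3,7) 1 'e'
  17: (7,10) 1 'e'

n(n+1)/2 = 18·19/2 = 171
Σ LCP = 0 + 1 + 2 + 0 + 1 + 2 + 0 + 1 + 2 + 0 + 1 + 1 + 0 + 1 + 1 + 2 + 1 + 1 = 17
distinct = 171 − 17 = 154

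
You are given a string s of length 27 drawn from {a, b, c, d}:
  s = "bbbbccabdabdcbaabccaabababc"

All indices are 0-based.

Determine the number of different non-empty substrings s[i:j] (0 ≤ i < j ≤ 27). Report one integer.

rank | idx | suffix
   0 |  19 | aabababc
   1 |  14 | aabccaabababc
   2 |  20 | abababc
   3 |  22 | ababc
   4 |  24 | abc
   5 |  15 | abccaabababc
   6 |   6 | abdabdcbaabccaabababc
   7 |   9 | abdcbaabccaabababc
   8 |  13 | baabccaabababc
   9 |  21 | bababc
  10 |  23 | babc
  11 |   0 | bbbbccabdabdcbaabccaabababc
  12 |   1 | bbbccabdabdcbaabccaabababc
  13 |   2 | bbccabdabdcbaabccaabababc
  14 |  25 | bc
  15 |  16 | bccaabababc
  16 |   3 | bccabdabdcbaabccaabababc
  17 |   7 | bdabdcbaabccaabababc
  18 |  10 | bdcbaabccaabababc
  19 |  26 | c
  20 |  18 | caabababc
  21 |   5 | cabdabdcbaabccaabababc
  22 |  12 | cbaabccaabababc
  23 |  17 | ccaabababc
  24 |   4 | ccabdabdcbaabccaabababc
  25 |   8 | dabdcbaabccaabababc
  26 |  11 | dcbaabccaabababc

SA = [19, 14, 20, 22, 24, 15, 6, 9, 13, 21, 23, 0, 1, 2, 25, 16, 3, 7, 10, 26, 18, 5, 12, 17, 4, 8, 11]
rank  pair      lcp
   1  s[19:],s[14:]  3  'aab'
   2  s[14:],s[20:]  1  'a'
   3  s[20:],s[22:]  4  'abab'
   4  s[22:],s[24:]  2  'ab'
   5  s[24:],s[15:]  3  'abc'
   6  s[15:],s[6:]  2  'ab'
   7  s[6:],s[9:]  3  'abd'
   8  s[9:],s[13:]  0  ''
   9  s[13:],s[21:]  2  'ba'
  10  s[21:],s[23:]  3  'bab'
  11  s[23:],s[0:]  1  'b'
  12  s[0:],s[1:]  3  'bbb'
  13  s[1:],s[2:]  2  'bb'
  14  s[2:],s[25:]  1  'b'
  15  s[25:],s[16:]  2  'bc'
  16  s[16:],s[3:]  4  'bcca'
  17  s[3:],s[7:]  1  'b'
  18  s[7:],s[10:]  2  'bd'
  19  s[10:],s[26:]  0  ''
  20  s[26:],s[18:]  1  'c'
  21  s[18:],s[5:]  2  'ca'
  22  s[5:],s[12:]  1  'c'
  23  s[12:],s[17:]  1  'c'
  24  s[17:],s[4:]  3  'cca'
  25  s[4:],s[8:]  0  ''
  26  s[8:],s[11:]  1  'd'

n(n+1)/2 = 27·28/2 = 378
Σ LCP = 0 + 3 + 1 + 4 + 2 + 3 + 2 + 3 + 0 + 2 + 3 + 1 + 3 + 2 + 1 + 2 + 4 + 1 + 2 + 0 + 1 + 2 + 1 + 1 + 3 + 0 + 1 = 48
distinct = 378 − 48 = 330

330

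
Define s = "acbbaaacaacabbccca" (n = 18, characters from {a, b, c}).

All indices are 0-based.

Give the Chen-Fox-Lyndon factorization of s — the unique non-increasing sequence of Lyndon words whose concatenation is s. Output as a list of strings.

emit factor 1: 'acbb' (i=0, period=4)
emit factor 2: 'aaacaacabbccc' (i=4, period=13)
emit factor 3: 'a' (i=17, period=1)

["acbb", "aaacaacabbccc", "a"]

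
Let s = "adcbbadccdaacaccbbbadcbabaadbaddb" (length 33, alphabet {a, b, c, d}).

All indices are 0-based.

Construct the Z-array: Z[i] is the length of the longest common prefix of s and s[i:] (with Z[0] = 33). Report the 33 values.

[33, 0, 0, 0, 0, 3, 0, 0, 0, 0, 1, 1, 0, 1, 0, 0, 0, 0, 0, 4, 0, 0, 0, 1, 0, 1, 2, 0, 0, 2, 0, 0, 0]

Z[0]=33
i=1: i≥r, start 0; Z[1]=0
i=2: i≥r, start 0; Z[2]=0
i=3: i≥r, start 0; Z[3]=0
i=4: i≥r, start 0; Z[4]=0
i=5: i≥r, start 0; Z[5]=3 grow→box=[5,8)
i=6: min(r-i=2, Z[1]=0)=0; Z[6]=0
i=7: min(r-i=1, Z[2]=0)=0; Z[7]=0
i=8: i≥r, start 0; Z[8]=0
i=9: i≥r, start 0; Z[9]=0
i=10: i≥r, start 0; Z[10]=1 grow→box=[10,11)
i=11: i≥r, start 0; Z[11]=1 grow→box=[11,12)
i=12: i≥r, start 0; Z[12]=0
i=13: i≥r, start 0; Z[13]=1 grow→box=[13,14)
i=14: i≥r, start 0; Z[14]=0
i=15: i≥r, start 0; Z[15]=0
i=16: i≥r, start 0; Z[16]=0
i=17: i≥r, start 0; Z[17]=0
i=18: i≥r, start 0; Z[18]=0
i=19: i≥r, start 0; Z[19]=4 grow→box=[19,23)
i=20: min(r-i=3, Z[1]=0)=0; Z[20]=0
i=21: min(r-i=2, Z[2]=0)=0; Z[21]=0
i=22: min(r-i=1, Z[3]=0)=0; Z[22]=0
i=23: i≥r, start 0; Z[23]=1 grow→box=[23,24)
i=24: i≥r, start 0; Z[24]=0
i=25: i≥r, start 0; Z[25]=1 grow→box=[25,26)
i=26: i≥r, start 0; Z[26]=2 grow→box=[26,28)
i=27: min(r-i=1, Z[1]=0)=0; Z[27]=0
i=28: i≥r, start 0; Z[28]=0
i=29: i≥r, start 0; Z[29]=2 grow→box=[29,31)
i=30: min(r-i=1, Z[1]=0)=0; Z[30]=0
i=31: i≥r, start 0; Z[31]=0
i=32: i≥r, start 0; Z[32]=0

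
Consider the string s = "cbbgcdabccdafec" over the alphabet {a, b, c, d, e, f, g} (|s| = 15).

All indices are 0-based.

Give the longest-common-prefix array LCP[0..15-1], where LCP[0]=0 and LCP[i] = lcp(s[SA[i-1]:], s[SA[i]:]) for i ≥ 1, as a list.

[0, 1, 0, 1, 1, 0, 1, 1, 1, 3, 0, 2, 0, 0, 0]

sorted suffixes:
  #0 SA[0]=6  'abccdafec'
  #1 SA[1]=11  'afec'
  #2 SA[2]=1  'bbgcdabccdafec'
  #3 SA[3]=7  'bccdafec'
  #4 SA[4]=2  'bgcdabccdafec'
  #5 SA[5]=14  'c'
  #6 SA[6]=0  'cbbgcdabccdafec'
  #7 SA[7]=8  'ccdafec'
  #8 SA[8]=4  'cdabccdafec'
  #9 SA[9]=9  'cdafec'
  #10 SA[10]=5  'dabccdafec'
  #11 SA[11]=10  'dafec'
  #12 SA[12]=13  'ec'
  #13 SA[13]=12  'fec'
  #14 SA[14]=3  'gcdabccdafec'

SA = [6, 11, 1, 7, 2, 14, 0, 8, 4, 9, 5, 10, 13, 12, 3]
rank  pair      lcp
   1  s[6:],s[11:]  1  'a'
   2  s[11:],s[1:]  0  ''
   3  s[1:],s[7:]  1  'b'
   4  s[7:],s[2:]  1  'b'
   5  s[2:],s[14:]  0  ''
   6  s[14:],s[0:]  1  'c'
   7  s[0:],s[8:]  1  'c'
   8  s[8:],s[4:]  1  'c'
   9  s[4:],s[9:]  3  'cda'
  10  s[9:],s[5:]  0  ''
  11  s[5:],s[10:]  2  'da'
  12  s[10:],s[13:]  0  ''
  13  s[13:],s[12:]  0  ''
  14  s[12:],s[3:]  0  ''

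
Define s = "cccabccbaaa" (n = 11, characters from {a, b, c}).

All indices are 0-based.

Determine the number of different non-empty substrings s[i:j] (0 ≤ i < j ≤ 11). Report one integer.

55

sorted suffixes:
  #0 SA[0]=10  'a'
  #1 SA[1]=9  'aa'
  #2 SA[2]=8  'aaa'
  #3 SA[3]=3  'abccbaaa'
  #4 SA[4]=7  'baaa'
  #5 SA[5]=4  'bccbaaa'
  #6 SA[6]=2  'cabccbaaa'
  #7 SA[7]=6  'cbaaa'
  #8 SA[8]=1  'ccabccbaaa'
  #9 SA[9]=5  'ccbaaa'
  #10 SA[10]=0  'cccabccbaaa'

SA = [10, 9, 8, 3, 7, 4, 2, 6, 1, 5, 0]
i: (SA[i-1],SA[i]) lcp shared
  1: (10,9) 1 'a'
  2: (9,8) 2 'aa'
  3: (8,3) 1 'a'
  4: (3,7) 0 ''
  5: (7,4) 1 'b'
  6: (4,2) 0 ''
  7: (2,6) 1 'c'
  8: (6,1) 1 'c'
  9: (1,5) 2 'cc'
  10: (5,0) 2 'cc'

n(n+1)/2 = 11·12/2 = 66
Σ LCP = 0 + 1 + 2 + 1 + 0 + 1 + 0 + 1 + 1 + 2 + 2 = 11
distinct = 66 − 11 = 55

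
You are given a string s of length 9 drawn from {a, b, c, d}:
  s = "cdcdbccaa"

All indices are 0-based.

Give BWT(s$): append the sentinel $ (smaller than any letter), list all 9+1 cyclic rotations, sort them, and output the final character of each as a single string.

rank  rotation    last
    0  $cdcdbccaa  a
    1  a$cdcdbcca  a
    2  aa$cdcdbcc  c
    3  bccaa$cdcd  d
    4  caa$cdcdbc  c
    5  ccaa$cdcdb  b
    6  cdbccaa$cd  d
    7  cdcdbccaa$  $
    8  dbccaa$cdc  c
    9  dcdbccaa$c  c

aacdcbd$cc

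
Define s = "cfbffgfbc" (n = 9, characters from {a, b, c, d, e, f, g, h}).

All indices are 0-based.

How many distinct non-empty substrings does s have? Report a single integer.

rank→(start, suffix):
  0 → (7, 'bc')
  1 → (2, 'bffgfbc')
  2 → (8, 'c')
  3 → (0, 'cfbffgfbc')
  4 → (6, 'fbc')
  5 → (1, 'fbffgfbc')
  6 → (3, 'ffgfbc')
  7 → (4, 'fgfbc')
  8 → (5, 'gfbc')

SA = [7, 2, 8, 0, 6, 1, 3, 4, 5]
[i] adj suffixes → lcp
  [1] 7/2 → 1 ('b')
  [2] 2/8 → 0 ('')
  [3] 8/0 → 1 ('c')
  [4] 0/6 → 0 ('')
  [5] 6/1 → 2 ('fb')
  [6] 1/3 → 1 ('f')
  [7] 3/4 → 1 ('f')
  [8] 4/5 → 0 ('')

n(n+1)/2 = 9·10/2 = 45
Σ LCP = 0 + 1 + 0 + 1 + 0 + 2 + 1 + 1 + 0 = 6
distinct = 45 − 6 = 39

39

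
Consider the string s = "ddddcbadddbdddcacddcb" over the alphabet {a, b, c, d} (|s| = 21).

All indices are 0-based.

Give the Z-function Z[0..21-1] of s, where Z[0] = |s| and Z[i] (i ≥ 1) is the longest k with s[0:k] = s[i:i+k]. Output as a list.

Z[0]=21
i=1: outside box; Z[1]=3 scan→box=[1,4)
i=2: min(r-i=2, Z[1]=3)=2; Z[2]=2
i=3: min(r-i=1, Z[2]=2)=1; Z[3]=1
i=4: outside box; Z[4]=0
i=5: outside box; Z[5]=0
i=6: outside box; Z[6]=0
i=7: outside box; Z[7]=3 scan→box=[7,10)
i=8: min(r-i=2, Z[1]=3)=2; Z[8]=2
i=9: min(r-i=1, Z[2]=2)=1; Z[9]=1
i=10: outside box; Z[10]=0
i=11: outside box; Z[11]=3 scan→box=[11,14)
i=12: min(r-i=2, Z[1]=3)=2; Z[12]=2
i=13: min(r-i=1, Z[2]=2)=1; Z[13]=1
i=14: outside box; Z[14]=0
i=15: outside box; Z[15]=0
i=16: outside box; Z[16]=0
i=17: outside box; Z[17]=2 scan→box=[17,19)
i=18: min(r-i=1, Z[1]=3)=1; Z[18]=1
i=19: outside box; Z[19]=0
i=20: outside box; Z[20]=0

[21, 3, 2, 1, 0, 0, 0, 3, 2, 1, 0, 3, 2, 1, 0, 0, 0, 2, 1, 0, 0]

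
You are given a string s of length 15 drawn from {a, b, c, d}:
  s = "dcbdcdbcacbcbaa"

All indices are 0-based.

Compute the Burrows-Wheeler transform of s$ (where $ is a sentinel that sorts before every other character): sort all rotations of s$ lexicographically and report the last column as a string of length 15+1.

aabccdccbbaddc$b

rank  rotation          last
    0  $dcbdcdbcacbcbaa  a
    1  a$dcbdcdbcacbcba  a
    2  aa$dcbdcdbcacbcb  b
    3  acbcbaa$dcbdcdbc  c
    4  baa$dcbdcdbcacbc  c
    5  bcacbcbaa$dcbdcd  d
    6  bcbaa$dcbdcdbcac  c
    7  bdcdbcacbcbaa$dc  c
    8  cacbcbaa$dcbdcdb  b
    9  cbaa$dcbdcdbcacb  b
   10  cbcbaa$dcbdcdbca  a
   11  cbdcdbcacbcbaa$d  d
   12  cdbcacbcbaa$dcbd  d
   13  dbcacbcbaa$dcbdc  c
   14  dcbdcdbcacbcbaa$  $
   15  dcdbcacbcbaa$dcb  b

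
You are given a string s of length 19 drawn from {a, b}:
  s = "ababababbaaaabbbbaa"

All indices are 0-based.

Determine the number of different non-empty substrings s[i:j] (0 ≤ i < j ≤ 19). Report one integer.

sorted suffixes:
  #0 SA[0]=18  'a'
  #1 SA[1]=17  'aa'
  #2 SA[2]=9  'aaaabbbbaa'
  #3 SA[3]=10  'aaabbbbaa'
  #4 SA[4]=11  'aabbbbaa'
  #5 SA[5]=0  'ababababbaaaabbbbaa'
  #6 SA[6]=2  'abababbaaaabbbbaa'
  #7 SA[7]=4  'ababbaaaabbbbaa'
  #8 SA[8]=6  'abbaaaabbbbaa'
  #9 SA[9]=12  'abbbbaa'
  #10 SA[10]=16  'baa'
  #11 SA[11]=8  'baaaabbbbaa'
  #12 SA[12]=1  'babababbaaaabbbbaa'
  #13 SA[13]=3  'bababbaaaabbbbaa'
  #14 SA[14]=5  'babbaaaabbbbaa'
  #15 SA[15]=15  'bbaa'
  #16 SA[16]=7  'bbaaaabbbbaa'
  #17 SA[17]=14  'bbbaa'
  #18 SA[18]=13  'bbbbaa'

SA = [18, 17, 9, 10, 11, 0, 2, 4, 6, 12, 16, 8, 1, 3, 5, 15, 7, 14, 13]
[i] adj suffixes → lcp
  [1] 18/17 → 1 ('a')
  [2] 17/9 → 2 ('aa')
  [3] 9/10 → 3 ('aaa')
  [4] 10/11 → 2 ('aa')
  [5] 11/0 → 1 ('a')
  [6] 0/2 → 6 ('ababab')
  [7] 2/4 → 4 ('abab')
  [8] 4/6 → 2 ('ab')
  [9] 6/12 → 3 ('abb')
  [10] 12/16 → 0 ('')
  [11] 16/8 → 3 ('baa')
  [12] 8/1 → 2 ('ba')
  [13] 1/3 → 5 ('babab')
  [14] 3/5 → 3 ('bab')
  [15] 5/15 → 1 ('b')
  [16] 15/7 → 4 ('bbaa')
  [17] 7/14 → 2 ('bb')
  [18] 14/13 → 3 ('bbb')

n(n+1)/2 = 19·20/2 = 190
Σ LCP = 0 + 1 + 2 + 3 + 2 + 1 + 6 + 4 + 2 + 3 + 0 + 3 + 2 + 5 + 3 + 1 + 4 + 2 + 3 = 47
distinct = 190 − 47 = 143

143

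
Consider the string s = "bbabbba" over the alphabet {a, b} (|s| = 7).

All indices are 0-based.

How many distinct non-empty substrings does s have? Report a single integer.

19

rank | idx | suffix
   0 |   6 | a
   1 |   2 | abbba
   2 |   5 | ba
   3 |   1 | babbba
   4 |   4 | bba
   5 |   0 | bbabbba
   6 |   3 | bbba

SA = [6, 2, 5, 1, 4, 0, 3]
[i] adj suffixes → lcp
  [1] 6/2 → 1 ('a')
  [2] 2/5 → 0 ('')
  [3] 5/1 → 2 ('ba')
  [4] 1/4 → 1 ('b')
  [5] 4/0 → 3 ('bba')
  [6] 0/3 → 2 ('bb')

n(n+1)/2 = 7·8/2 = 28
Σ LCP = 0 + 1 + 0 + 2 + 1 + 3 + 2 = 9
distinct = 28 − 9 = 19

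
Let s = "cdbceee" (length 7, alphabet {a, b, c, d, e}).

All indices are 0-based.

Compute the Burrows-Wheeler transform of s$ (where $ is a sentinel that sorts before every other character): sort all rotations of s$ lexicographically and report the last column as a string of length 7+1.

ed$bceec

rank  rotation  last
    0  $cdbceee  e
    1  bceee$cd  d
    2  cdbceee$  $
    3  ceee$cdb  b
    4  dbceee$c  c
    5  e$cdbcee  e
    6  ee$cdbce  e
    7  eee$cdbc  c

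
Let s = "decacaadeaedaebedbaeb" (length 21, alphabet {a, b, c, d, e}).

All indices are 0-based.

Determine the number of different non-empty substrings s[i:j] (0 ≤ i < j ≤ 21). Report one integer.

208

rank→(start, suffix):
  0 → (5, 'aadeaedaebedbaeb')
  1 → (3, 'acaadeaedaebedbaeb')
  2 → (6, 'adeaedaebedbaeb')
  3 → (18, 'aeb')
  4 → (12, 'aebedbaeb')
  5 → (9, 'aedaebedbaeb')
  6 → (20, 'b')
  7 → (17, 'baeb')
  8 → (14, 'bedbaeb')
  9 → (4, 'caadeaedaebedbaeb')
  10 → (2, 'cacaadeaedaebedbaeb')
  11 → (11, 'daebedbaeb')
  12 → (16, 'dbaeb')
  13 → (7, 'deaedaebedbaeb')
  14 → (0, 'decacaadeaedaebedbaeb')
  15 → (8, 'eaedaebedbaeb')
  16 → (19, 'eb')
  17 → (13, 'ebedbaeb')
  18 → (1, 'ecacaadeaedaebedbaeb')
  19 → (10, 'edaebedbaeb')
  20 → (15, 'edbaeb')

SA = [5, 3, 6, 18, 12, 9, 20, 17, 14, 4, 2, 11, 16, 7, 0, 8, 19, 13, 1, 10, 15]
i: (SA[i-1],SA[i]) lcp shared
  1: (5,3) 1 'a'
  2: (3,6) 1 'a'
  3: (6,18) 1 'a'
  4: (18,12) 3 'aeb'
  5: (12,9) 2 'ae'
  6: (9,20) 0 ''
  7: (20,17) 1 'b'
  8: (17,14) 1 'b'
  9: (14,4) 0 ''
  10: (4,2) 2 'ca'
  11: (2,11) 0 ''
  12: (11,16) 1 'd'
  13: (16,7) 1 'd'
  14: (7,0) 2 'de'
  15: (0,8) 0 ''
  16: (8,19) 1 'e'
  17: (19,13) 2 'eb'
  18: (13,1) 1 'e'
  19: (1,10) 1 'e'
  20: (10,15) 2 'ed'

n(n+1)/2 = 21·22/2 = 231
Σ LCP = 0 + 1 + 1 + 1 + 3 + 2 + 0 + 1 + 1 + 0 + 2 + 0 + 1 + 1 + 2 + 0 + 1 + 2 + 1 + 1 + 2 = 23
distinct = 231 − 23 = 208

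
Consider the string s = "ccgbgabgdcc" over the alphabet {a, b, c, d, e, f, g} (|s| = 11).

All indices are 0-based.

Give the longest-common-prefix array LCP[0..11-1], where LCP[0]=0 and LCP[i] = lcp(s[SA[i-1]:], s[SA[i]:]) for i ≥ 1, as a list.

rank→(start, suffix):
  0 → (5, 'abgdcc')
  1 → (3, 'bgabgdcc')
  2 → (6, 'bgdcc')
  3 → (10, 'c')
  4 → (9, 'cc')
  5 → (0, 'ccgbgabgdcc')
  6 → (1, 'cgbgabgdcc')
  7 → (8, 'dcc')
  8 → (4, 'gabgdcc')
  9 → (2, 'gbgabgdcc')
  10 → (7, 'gdcc')

SA = [5, 3, 6, 10, 9, 0, 1, 8, 4, 2, 7]
i: (SA[i-1],SA[i]) lcp shared
  1: (5,3) 0 ''
  2: (3,6) 2 'bg'
  3: (6,10) 0 ''
  4: (10,9) 1 'c'
  5: (9,0) 2 'cc'
  6: (0,1) 1 'c'
  7: (1,8) 0 ''
  8: (8,4) 0 ''
  9: (4,2) 1 'g'
  10: (2,7) 1 'g'

[0, 0, 2, 0, 1, 2, 1, 0, 0, 1, 1]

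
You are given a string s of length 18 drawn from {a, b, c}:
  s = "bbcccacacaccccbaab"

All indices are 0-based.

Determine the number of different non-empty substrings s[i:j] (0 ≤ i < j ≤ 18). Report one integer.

140

sorted suffixes:
  #0 SA[0]=15  'aab'
  #1 SA[1]=16  'ab'
  #2 SA[2]=5  'acacaccccbaab'
  #3 SA[3]=7  'acaccccbaab'
  #4 SA[4]=9  'accccbaab'
  #5 SA[5]=17  'b'
  #6 SA[6]=14  'baab'
  #7 SA[7]=0  'bbcccacacaccccbaab'
  #8 SA[8]=1  'bcccacacaccccbaab'
  #9 SA[9]=4  'cacacaccccbaab'
  #10 SA[10]=6  'cacaccccbaab'
  #11 SA[11]=8  'caccccbaab'
  #12 SA[12]=13  'cbaab'
  #13 SA[13]=3  'ccacacaccccbaab'
  #14 SA[14]=12  'ccbaab'
  #15 SA[15]=2  'cccacacaccccbaab'
  #16 SA[16]=11  'cccbaab'
  #17 SA[17]=10  'ccccbaab'

SA = [15, 16, 5, 7, 9, 17, 14, 0, 1, 4, 6, 8, 13, 3, 12, 2, 11, 10]
i: (SA[i-1],SA[i]) lcp shared
  1: (15,16) 1 'a'
  2: (16,5) 1 'a'
  3: (5,7) 4 'acac'
  4: (7,9) 2 'ac'
  5: (9,17) 0 ''
  6: (17,14) 1 'b'
  7: (14,0) 1 'b'
  8: (0,1) 1 'b'
  9: (1,4) 0 ''
  10: (4,6) 5 'cacac'
  11: (6,8) 3 'cac'
  12: (8,13) 1 'c'
  13: (13,3) 1 'c'
  14: (3,12) 2 'cc'
  15: (12,2) 2 'cc'
  16: (2,11) 3 'ccc'
  17: (11,10) 3 'ccc'

n(n+1)/2 = 18·19/2 = 171
Σ LCP = 0 + 1 + 1 + 4 + 2 + 0 + 1 + 1 + 1 + 0 + 5 + 3 + 1 + 1 + 2 + 2 + 3 + 3 = 31
distinct = 171 − 31 = 140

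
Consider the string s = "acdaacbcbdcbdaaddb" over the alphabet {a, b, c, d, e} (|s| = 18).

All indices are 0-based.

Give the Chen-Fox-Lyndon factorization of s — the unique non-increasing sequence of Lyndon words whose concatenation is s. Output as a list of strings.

emit factor 1: 'acd' (i=0, period=3)
emit factor 2: 'aacbcbdcbdaaddb' (i=3, period=15)

["acd", "aacbcbdcbdaaddb"]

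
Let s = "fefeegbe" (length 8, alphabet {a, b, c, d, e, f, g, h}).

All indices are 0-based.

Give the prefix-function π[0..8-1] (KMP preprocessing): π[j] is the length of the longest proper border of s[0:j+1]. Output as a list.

π[0] = 0
j=1 s[j]='e': π[1]=0 (border '')
j=2 s[j]='f': π[2]=1 (border 'f')
j=3 s[j]='e': π[3]=2 (border 'fe')
j=4 s[j]='e': k: 2→0; π[4]=0 (border '')
j=5 s[j]='g': π[5]=0 (border '')
j=6 s[j]='b': π[6]=0 (border '')
j=7 s[j]='e': π[7]=0 (border '')

[0, 0, 1, 2, 0, 0, 0, 0]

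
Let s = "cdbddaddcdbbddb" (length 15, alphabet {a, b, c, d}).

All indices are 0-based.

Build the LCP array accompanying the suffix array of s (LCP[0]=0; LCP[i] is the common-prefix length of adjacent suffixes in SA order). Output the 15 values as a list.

[0, 0, 1, 1, 3, 0, 3, 0, 1, 2, 2, 1, 1, 2, 2]

rank→(start, suffix):
  0 → (5, 'addcdbbddb')
  1 → (14, 'b')
  2 → (10, 'bbddb')
  3 → (2, 'bddaddcdbbddb')
  4 → (11, 'bddb')
  5 → (8, 'cdbbddb')
  6 → (0, 'cdbddaddcdbbddb')
  7 → (4, 'daddcdbbddb')
  8 → (13, 'db')
  9 → (9, 'dbbddb')
  10 → (1, 'dbddaddcdbbddb')
  11 → (7, 'dcdbbddb')
  12 → (3, 'ddaddcdbbddb')
  13 → (12, 'ddb')
  14 → (6, 'ddcdbbddb')

SA = [5, 14, 10, 2, 11, 8, 0, 4, 13, 9, 1, 7, 3, 12, 6]
rank  pair      lcp
   1  s[5:],s[14:]  0  ''
   2  s[14:],s[10:]  1  'b'
   3  s[10:],s[2:]  1  'b'
   4  s[2:],s[11:]  3  'bdd'
   5  s[11:],s[8:]  0  ''
   6  s[8:],s[0:]  3  'cdb'
   7  s[0:],s[4:]  0  ''
   8  s[4:],s[13:]  1  'd'
   9  s[13:],s[9:]  2  'db'
  10  s[9:],s[1:]  2  'db'
  11  s[1:],s[7:]  1  'd'
  12  s[7:],s[3:]  1  'd'
  13  s[3:],s[12:]  2  'dd'
  14  s[12:],s[6:]  2  'dd'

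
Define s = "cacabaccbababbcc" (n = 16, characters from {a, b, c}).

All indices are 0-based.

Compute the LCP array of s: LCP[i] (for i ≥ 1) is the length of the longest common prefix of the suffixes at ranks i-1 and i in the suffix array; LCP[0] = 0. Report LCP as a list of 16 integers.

[0, 3, 2, 1, 2, 0, 3, 2, 1, 1, 0, 1, 2, 1, 1, 2]

rank | idx | suffix
   0 |   9 | ababbcc
   1 |   3 | abaccbababbcc
   2 |  11 | abbcc
   3 |   1 | acabaccbababbcc
   4 |   5 | accbababbcc
   5 |   8 | bababbcc
   6 |  10 | babbcc
   7 |   4 | baccbababbcc
   8 |  12 | bbcc
   9 |  13 | bcc
  10 |  15 | c
  11 |   2 | cabaccbababbcc
  12 |   0 | cacabaccbababbcc
  13 |   7 | cbababbcc
  14 |  14 | cc
  15 |   6 | ccbababbcc

SA = [9, 3, 11, 1, 5, 8, 10, 4, 12, 13, 15, 2, 0, 7, 14, 6]
rank  pair      lcp
   1  s[9:],s[3:]  3  'aba'
   2  s[3:],s[11:]  2  'ab'
   3  s[11:],s[1:]  1  'a'
   4  s[1:],s[5:]  2  'ac'
   5  s[5:],s[8:]  0  ''
   6  s[8:],s[10:]  3  'bab'
   7  s[10:],s[4:]  2  'ba'
   8  s[4:],s[12:]  1  'b'
   9  s[12:],s[13:]  1  'b'
  10  s[13:],s[15:]  0  ''
  11  s[15:],s[2:]  1  'c'
  12  s[2:],s[0:]  2  'ca'
  13  s[0:],s[7:]  1  'c'
  14  s[7:],s[14:]  1  'c'
  15  s[14:],s[6:]  2  'cc'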